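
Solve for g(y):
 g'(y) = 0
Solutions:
 g(y) = C1


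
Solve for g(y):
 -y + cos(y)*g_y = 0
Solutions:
 g(y) = C1 + Integral(y/cos(y), y)


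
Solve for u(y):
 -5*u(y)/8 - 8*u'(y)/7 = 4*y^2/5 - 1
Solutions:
 u(y) = C1*exp(-35*y/64) - 32*y^2/25 + 4096*y/875 - 213144/30625


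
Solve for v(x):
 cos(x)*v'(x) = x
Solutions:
 v(x) = C1 + Integral(x/cos(x), x)


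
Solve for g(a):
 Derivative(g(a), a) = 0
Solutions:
 g(a) = C1


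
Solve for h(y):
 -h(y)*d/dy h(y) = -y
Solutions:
 h(y) = -sqrt(C1 + y^2)
 h(y) = sqrt(C1 + y^2)


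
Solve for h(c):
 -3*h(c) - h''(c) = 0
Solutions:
 h(c) = C1*sin(sqrt(3)*c) + C2*cos(sqrt(3)*c)


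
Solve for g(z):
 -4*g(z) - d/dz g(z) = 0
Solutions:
 g(z) = C1*exp(-4*z)


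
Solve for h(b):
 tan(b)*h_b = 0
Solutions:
 h(b) = C1


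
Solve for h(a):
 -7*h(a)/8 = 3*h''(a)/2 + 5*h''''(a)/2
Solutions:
 h(a) = (C1*sin(sqrt(2)*5^(3/4)*7^(1/4)*a*cos(atan(sqrt(26)/3)/2)/10) + C2*cos(sqrt(2)*5^(3/4)*7^(1/4)*a*cos(atan(sqrt(26)/3)/2)/10))*exp(-sqrt(2)*5^(3/4)*7^(1/4)*a*sin(atan(sqrt(26)/3)/2)/10) + (C3*sin(sqrt(2)*5^(3/4)*7^(1/4)*a*cos(atan(sqrt(26)/3)/2)/10) + C4*cos(sqrt(2)*5^(3/4)*7^(1/4)*a*cos(atan(sqrt(26)/3)/2)/10))*exp(sqrt(2)*5^(3/4)*7^(1/4)*a*sin(atan(sqrt(26)/3)/2)/10)


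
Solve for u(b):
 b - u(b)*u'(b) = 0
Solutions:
 u(b) = -sqrt(C1 + b^2)
 u(b) = sqrt(C1 + b^2)


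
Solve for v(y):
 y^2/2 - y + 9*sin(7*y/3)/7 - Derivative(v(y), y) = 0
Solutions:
 v(y) = C1 + y^3/6 - y^2/2 - 27*cos(7*y/3)/49


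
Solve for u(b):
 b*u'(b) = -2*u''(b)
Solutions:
 u(b) = C1 + C2*erf(b/2)


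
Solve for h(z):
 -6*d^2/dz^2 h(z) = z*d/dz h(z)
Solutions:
 h(z) = C1 + C2*erf(sqrt(3)*z/6)


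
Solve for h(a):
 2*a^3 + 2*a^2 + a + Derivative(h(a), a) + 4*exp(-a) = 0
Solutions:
 h(a) = C1 - a^4/2 - 2*a^3/3 - a^2/2 + 4*exp(-a)


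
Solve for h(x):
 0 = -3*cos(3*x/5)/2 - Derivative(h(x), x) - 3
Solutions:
 h(x) = C1 - 3*x - 5*sin(3*x/5)/2


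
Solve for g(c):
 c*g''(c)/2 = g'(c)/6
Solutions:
 g(c) = C1 + C2*c^(4/3)


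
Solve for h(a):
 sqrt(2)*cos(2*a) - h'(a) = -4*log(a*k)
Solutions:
 h(a) = C1 + 4*a*log(a*k) - 4*a + sqrt(2)*sin(2*a)/2


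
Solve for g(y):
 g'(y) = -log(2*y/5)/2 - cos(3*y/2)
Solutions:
 g(y) = C1 - y*log(y)/2 - y*log(2) + y/2 + y*log(10)/2 - 2*sin(3*y/2)/3


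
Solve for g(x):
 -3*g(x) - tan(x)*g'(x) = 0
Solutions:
 g(x) = C1/sin(x)^3


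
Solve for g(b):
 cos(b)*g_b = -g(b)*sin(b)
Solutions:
 g(b) = C1*cos(b)


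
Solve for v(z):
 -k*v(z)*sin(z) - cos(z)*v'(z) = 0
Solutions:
 v(z) = C1*exp(k*log(cos(z)))


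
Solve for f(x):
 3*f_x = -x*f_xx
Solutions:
 f(x) = C1 + C2/x^2


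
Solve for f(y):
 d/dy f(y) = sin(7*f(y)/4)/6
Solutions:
 -y/6 + 2*log(cos(7*f(y)/4) - 1)/7 - 2*log(cos(7*f(y)/4) + 1)/7 = C1


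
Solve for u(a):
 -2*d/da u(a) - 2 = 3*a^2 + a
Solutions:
 u(a) = C1 - a^3/2 - a^2/4 - a


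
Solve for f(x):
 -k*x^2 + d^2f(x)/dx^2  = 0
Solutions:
 f(x) = C1 + C2*x + k*x^4/12


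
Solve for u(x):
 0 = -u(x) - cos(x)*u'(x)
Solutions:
 u(x) = C1*sqrt(sin(x) - 1)/sqrt(sin(x) + 1)


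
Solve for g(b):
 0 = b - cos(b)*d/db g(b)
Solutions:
 g(b) = C1 + Integral(b/cos(b), b)


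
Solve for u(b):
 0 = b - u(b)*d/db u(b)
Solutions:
 u(b) = -sqrt(C1 + b^2)
 u(b) = sqrt(C1 + b^2)


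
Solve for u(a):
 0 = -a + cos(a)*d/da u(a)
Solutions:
 u(a) = C1 + Integral(a/cos(a), a)


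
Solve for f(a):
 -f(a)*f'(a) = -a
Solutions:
 f(a) = -sqrt(C1 + a^2)
 f(a) = sqrt(C1 + a^2)


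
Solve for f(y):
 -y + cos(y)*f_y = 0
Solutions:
 f(y) = C1 + Integral(y/cos(y), y)


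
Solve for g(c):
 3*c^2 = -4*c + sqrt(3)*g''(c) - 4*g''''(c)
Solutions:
 g(c) = C1 + C2*c + C3*exp(-3^(1/4)*c/2) + C4*exp(3^(1/4)*c/2) + sqrt(3)*c^4/12 + 2*sqrt(3)*c^3/9 + 4*c^2


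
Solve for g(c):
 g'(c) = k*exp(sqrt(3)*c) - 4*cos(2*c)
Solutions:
 g(c) = C1 + sqrt(3)*k*exp(sqrt(3)*c)/3 - 2*sin(2*c)


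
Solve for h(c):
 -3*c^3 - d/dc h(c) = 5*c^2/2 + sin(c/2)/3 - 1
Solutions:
 h(c) = C1 - 3*c^4/4 - 5*c^3/6 + c + 2*cos(c/2)/3


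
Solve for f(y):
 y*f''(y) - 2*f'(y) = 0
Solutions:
 f(y) = C1 + C2*y^3


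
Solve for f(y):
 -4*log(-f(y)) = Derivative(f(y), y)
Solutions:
 -li(-f(y)) = C1 - 4*y


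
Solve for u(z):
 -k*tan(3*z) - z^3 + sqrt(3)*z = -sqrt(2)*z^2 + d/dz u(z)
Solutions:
 u(z) = C1 + k*log(cos(3*z))/3 - z^4/4 + sqrt(2)*z^3/3 + sqrt(3)*z^2/2


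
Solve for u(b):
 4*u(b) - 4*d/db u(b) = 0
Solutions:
 u(b) = C1*exp(b)


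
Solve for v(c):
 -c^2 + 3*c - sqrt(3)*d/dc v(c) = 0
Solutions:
 v(c) = C1 - sqrt(3)*c^3/9 + sqrt(3)*c^2/2


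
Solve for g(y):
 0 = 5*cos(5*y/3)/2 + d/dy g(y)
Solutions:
 g(y) = C1 - 3*sin(5*y/3)/2


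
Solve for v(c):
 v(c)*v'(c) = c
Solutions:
 v(c) = -sqrt(C1 + c^2)
 v(c) = sqrt(C1 + c^2)


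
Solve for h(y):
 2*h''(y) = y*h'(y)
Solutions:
 h(y) = C1 + C2*erfi(y/2)


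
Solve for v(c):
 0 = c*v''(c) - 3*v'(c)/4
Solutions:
 v(c) = C1 + C2*c^(7/4)


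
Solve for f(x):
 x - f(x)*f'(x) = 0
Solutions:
 f(x) = -sqrt(C1 + x^2)
 f(x) = sqrt(C1 + x^2)


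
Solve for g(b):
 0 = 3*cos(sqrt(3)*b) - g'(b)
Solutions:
 g(b) = C1 + sqrt(3)*sin(sqrt(3)*b)


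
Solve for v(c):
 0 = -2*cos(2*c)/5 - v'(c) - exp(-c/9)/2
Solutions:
 v(c) = C1 - sin(2*c)/5 + 9*exp(-c/9)/2


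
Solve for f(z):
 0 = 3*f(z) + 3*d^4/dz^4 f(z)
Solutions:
 f(z) = (C1*sin(sqrt(2)*z/2) + C2*cos(sqrt(2)*z/2))*exp(-sqrt(2)*z/2) + (C3*sin(sqrt(2)*z/2) + C4*cos(sqrt(2)*z/2))*exp(sqrt(2)*z/2)


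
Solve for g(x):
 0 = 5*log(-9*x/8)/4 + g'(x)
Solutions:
 g(x) = C1 - 5*x*log(-x)/4 + 5*x*(-2*log(3) + 1 + 3*log(2))/4


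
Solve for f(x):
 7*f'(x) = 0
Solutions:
 f(x) = C1


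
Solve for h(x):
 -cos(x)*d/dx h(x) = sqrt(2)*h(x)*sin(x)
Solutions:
 h(x) = C1*cos(x)^(sqrt(2))


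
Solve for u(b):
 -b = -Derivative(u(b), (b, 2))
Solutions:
 u(b) = C1 + C2*b + b^3/6


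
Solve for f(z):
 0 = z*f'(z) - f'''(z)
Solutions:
 f(z) = C1 + Integral(C2*airyai(z) + C3*airybi(z), z)


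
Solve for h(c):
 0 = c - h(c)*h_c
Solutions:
 h(c) = -sqrt(C1 + c^2)
 h(c) = sqrt(C1 + c^2)


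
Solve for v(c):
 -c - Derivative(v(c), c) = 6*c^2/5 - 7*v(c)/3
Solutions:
 v(c) = C1*exp(7*c/3) + 18*c^2/35 + 213*c/245 + 639/1715


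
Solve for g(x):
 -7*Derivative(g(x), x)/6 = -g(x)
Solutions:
 g(x) = C1*exp(6*x/7)


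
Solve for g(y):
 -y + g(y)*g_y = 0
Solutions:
 g(y) = -sqrt(C1 + y^2)
 g(y) = sqrt(C1 + y^2)


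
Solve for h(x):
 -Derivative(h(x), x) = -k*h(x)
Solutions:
 h(x) = C1*exp(k*x)


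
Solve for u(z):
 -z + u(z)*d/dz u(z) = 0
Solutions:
 u(z) = -sqrt(C1 + z^2)
 u(z) = sqrt(C1 + z^2)


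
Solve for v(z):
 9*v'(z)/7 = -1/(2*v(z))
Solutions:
 v(z) = -sqrt(C1 - 7*z)/3
 v(z) = sqrt(C1 - 7*z)/3


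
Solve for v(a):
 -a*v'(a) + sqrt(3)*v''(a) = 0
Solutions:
 v(a) = C1 + C2*erfi(sqrt(2)*3^(3/4)*a/6)


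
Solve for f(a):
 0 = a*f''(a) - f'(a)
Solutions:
 f(a) = C1 + C2*a^2


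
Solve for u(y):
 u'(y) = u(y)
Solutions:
 u(y) = C1*exp(y)


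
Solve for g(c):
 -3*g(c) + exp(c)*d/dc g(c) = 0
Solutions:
 g(c) = C1*exp(-3*exp(-c))


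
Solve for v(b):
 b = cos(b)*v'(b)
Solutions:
 v(b) = C1 + Integral(b/cos(b), b)


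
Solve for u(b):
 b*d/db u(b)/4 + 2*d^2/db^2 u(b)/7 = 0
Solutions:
 u(b) = C1 + C2*erf(sqrt(7)*b/4)


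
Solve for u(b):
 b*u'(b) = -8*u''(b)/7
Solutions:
 u(b) = C1 + C2*erf(sqrt(7)*b/4)


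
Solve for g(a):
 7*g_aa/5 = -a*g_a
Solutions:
 g(a) = C1 + C2*erf(sqrt(70)*a/14)


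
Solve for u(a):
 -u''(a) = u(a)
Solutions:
 u(a) = C1*sin(a) + C2*cos(a)


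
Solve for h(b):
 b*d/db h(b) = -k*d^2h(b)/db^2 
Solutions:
 h(b) = C1 + C2*sqrt(k)*erf(sqrt(2)*b*sqrt(1/k)/2)


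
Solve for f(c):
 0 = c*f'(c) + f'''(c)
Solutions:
 f(c) = C1 + Integral(C2*airyai(-c) + C3*airybi(-c), c)


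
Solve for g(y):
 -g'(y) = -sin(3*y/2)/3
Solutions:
 g(y) = C1 - 2*cos(3*y/2)/9


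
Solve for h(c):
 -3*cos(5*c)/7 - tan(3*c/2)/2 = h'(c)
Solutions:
 h(c) = C1 + log(cos(3*c/2))/3 - 3*sin(5*c)/35


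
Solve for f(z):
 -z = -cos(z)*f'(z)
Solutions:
 f(z) = C1 + Integral(z/cos(z), z)


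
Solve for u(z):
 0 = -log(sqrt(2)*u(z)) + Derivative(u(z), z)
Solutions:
 -2*Integral(1/(2*log(_y) + log(2)), (_y, u(z))) = C1 - z


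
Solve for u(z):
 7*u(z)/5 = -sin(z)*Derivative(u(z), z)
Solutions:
 u(z) = C1*(cos(z) + 1)^(7/10)/(cos(z) - 1)^(7/10)


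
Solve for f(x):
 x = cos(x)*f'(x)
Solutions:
 f(x) = C1 + Integral(x/cos(x), x)


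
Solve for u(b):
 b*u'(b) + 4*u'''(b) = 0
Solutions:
 u(b) = C1 + Integral(C2*airyai(-2^(1/3)*b/2) + C3*airybi(-2^(1/3)*b/2), b)


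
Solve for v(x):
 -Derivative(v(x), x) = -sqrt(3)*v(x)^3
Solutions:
 v(x) = -sqrt(2)*sqrt(-1/(C1 + sqrt(3)*x))/2
 v(x) = sqrt(2)*sqrt(-1/(C1 + sqrt(3)*x))/2


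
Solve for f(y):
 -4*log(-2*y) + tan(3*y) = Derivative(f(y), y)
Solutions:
 f(y) = C1 - 4*y*log(-y) - 4*y*log(2) + 4*y - log(cos(3*y))/3


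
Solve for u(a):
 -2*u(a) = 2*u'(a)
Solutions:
 u(a) = C1*exp(-a)


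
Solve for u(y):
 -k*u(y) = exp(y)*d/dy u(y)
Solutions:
 u(y) = C1*exp(k*exp(-y))


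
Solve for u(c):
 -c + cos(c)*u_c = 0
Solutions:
 u(c) = C1 + Integral(c/cos(c), c)


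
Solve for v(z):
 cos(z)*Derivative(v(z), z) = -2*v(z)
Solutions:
 v(z) = C1*(sin(z) - 1)/(sin(z) + 1)


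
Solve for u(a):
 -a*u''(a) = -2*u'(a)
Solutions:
 u(a) = C1 + C2*a^3


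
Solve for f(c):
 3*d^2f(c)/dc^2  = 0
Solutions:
 f(c) = C1 + C2*c


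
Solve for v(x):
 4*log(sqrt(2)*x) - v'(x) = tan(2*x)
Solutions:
 v(x) = C1 + 4*x*log(x) - 4*x + 2*x*log(2) + log(cos(2*x))/2


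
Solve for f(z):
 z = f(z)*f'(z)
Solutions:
 f(z) = -sqrt(C1 + z^2)
 f(z) = sqrt(C1 + z^2)


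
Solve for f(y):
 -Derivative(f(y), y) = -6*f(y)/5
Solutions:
 f(y) = C1*exp(6*y/5)


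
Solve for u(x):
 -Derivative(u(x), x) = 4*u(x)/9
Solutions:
 u(x) = C1*exp(-4*x/9)


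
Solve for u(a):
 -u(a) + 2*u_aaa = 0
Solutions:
 u(a) = C3*exp(2^(2/3)*a/2) + (C1*sin(2^(2/3)*sqrt(3)*a/4) + C2*cos(2^(2/3)*sqrt(3)*a/4))*exp(-2^(2/3)*a/4)


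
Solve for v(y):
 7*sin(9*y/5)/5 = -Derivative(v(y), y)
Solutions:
 v(y) = C1 + 7*cos(9*y/5)/9


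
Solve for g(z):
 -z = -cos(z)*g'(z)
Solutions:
 g(z) = C1 + Integral(z/cos(z), z)


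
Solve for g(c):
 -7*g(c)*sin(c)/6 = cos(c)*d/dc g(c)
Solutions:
 g(c) = C1*cos(c)^(7/6)


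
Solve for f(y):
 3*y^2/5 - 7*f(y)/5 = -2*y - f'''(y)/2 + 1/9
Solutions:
 f(y) = C3*exp(14^(1/3)*5^(2/3)*y/5) + 3*y^2/7 + 10*y/7 + (C1*sin(14^(1/3)*sqrt(3)*5^(2/3)*y/10) + C2*cos(14^(1/3)*sqrt(3)*5^(2/3)*y/10))*exp(-14^(1/3)*5^(2/3)*y/10) - 5/63


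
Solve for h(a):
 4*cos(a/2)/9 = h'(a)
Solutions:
 h(a) = C1 + 8*sin(a/2)/9


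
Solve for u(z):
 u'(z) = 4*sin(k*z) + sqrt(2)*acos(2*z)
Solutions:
 u(z) = C1 + sqrt(2)*(z*acos(2*z) - sqrt(1 - 4*z^2)/2) + 4*Piecewise((-cos(k*z)/k, Ne(k, 0)), (0, True))


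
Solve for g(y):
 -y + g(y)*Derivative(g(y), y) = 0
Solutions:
 g(y) = -sqrt(C1 + y^2)
 g(y) = sqrt(C1 + y^2)


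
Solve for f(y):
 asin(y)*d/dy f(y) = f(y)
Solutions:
 f(y) = C1*exp(Integral(1/asin(y), y))


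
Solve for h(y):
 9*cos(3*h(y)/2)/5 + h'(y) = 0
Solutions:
 9*y/5 - log(sin(3*h(y)/2) - 1)/3 + log(sin(3*h(y)/2) + 1)/3 = C1


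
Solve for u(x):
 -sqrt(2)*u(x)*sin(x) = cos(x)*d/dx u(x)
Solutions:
 u(x) = C1*cos(x)^(sqrt(2))


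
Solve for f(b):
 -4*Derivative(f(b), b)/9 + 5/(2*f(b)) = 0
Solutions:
 f(b) = -sqrt(C1 + 45*b)/2
 f(b) = sqrt(C1 + 45*b)/2


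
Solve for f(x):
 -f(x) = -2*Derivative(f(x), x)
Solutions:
 f(x) = C1*exp(x/2)


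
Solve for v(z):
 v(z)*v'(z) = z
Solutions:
 v(z) = -sqrt(C1 + z^2)
 v(z) = sqrt(C1 + z^2)


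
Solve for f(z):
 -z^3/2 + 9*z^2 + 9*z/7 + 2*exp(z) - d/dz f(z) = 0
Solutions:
 f(z) = C1 - z^4/8 + 3*z^3 + 9*z^2/14 + 2*exp(z)


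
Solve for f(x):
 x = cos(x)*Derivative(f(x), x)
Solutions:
 f(x) = C1 + Integral(x/cos(x), x)


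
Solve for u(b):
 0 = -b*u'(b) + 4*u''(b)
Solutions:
 u(b) = C1 + C2*erfi(sqrt(2)*b/4)


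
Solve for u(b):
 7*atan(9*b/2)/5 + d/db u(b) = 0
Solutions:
 u(b) = C1 - 7*b*atan(9*b/2)/5 + 7*log(81*b^2 + 4)/45


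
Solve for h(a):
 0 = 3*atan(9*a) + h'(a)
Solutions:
 h(a) = C1 - 3*a*atan(9*a) + log(81*a^2 + 1)/6


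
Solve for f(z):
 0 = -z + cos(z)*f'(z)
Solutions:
 f(z) = C1 + Integral(z/cos(z), z)


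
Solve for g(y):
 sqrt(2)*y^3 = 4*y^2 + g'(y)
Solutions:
 g(y) = C1 + sqrt(2)*y^4/4 - 4*y^3/3


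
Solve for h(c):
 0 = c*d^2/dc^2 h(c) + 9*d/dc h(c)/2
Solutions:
 h(c) = C1 + C2/c^(7/2)


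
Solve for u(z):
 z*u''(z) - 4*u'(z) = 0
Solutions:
 u(z) = C1 + C2*z^5


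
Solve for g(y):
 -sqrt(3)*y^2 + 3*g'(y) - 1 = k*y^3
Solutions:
 g(y) = C1 + k*y^4/12 + sqrt(3)*y^3/9 + y/3


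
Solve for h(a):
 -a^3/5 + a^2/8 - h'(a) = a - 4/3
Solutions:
 h(a) = C1 - a^4/20 + a^3/24 - a^2/2 + 4*a/3


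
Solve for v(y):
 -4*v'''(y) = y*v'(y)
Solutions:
 v(y) = C1 + Integral(C2*airyai(-2^(1/3)*y/2) + C3*airybi(-2^(1/3)*y/2), y)


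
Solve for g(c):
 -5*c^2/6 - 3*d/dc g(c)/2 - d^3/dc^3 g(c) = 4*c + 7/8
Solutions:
 g(c) = C1 + C2*sin(sqrt(6)*c/2) + C3*cos(sqrt(6)*c/2) - 5*c^3/27 - 4*c^2/3 + 17*c/108


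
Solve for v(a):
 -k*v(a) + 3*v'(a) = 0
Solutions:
 v(a) = C1*exp(a*k/3)


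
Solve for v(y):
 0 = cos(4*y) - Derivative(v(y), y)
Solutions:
 v(y) = C1 + sin(4*y)/4


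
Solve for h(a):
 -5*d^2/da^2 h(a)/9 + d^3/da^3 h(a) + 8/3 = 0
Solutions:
 h(a) = C1 + C2*a + C3*exp(5*a/9) + 12*a^2/5


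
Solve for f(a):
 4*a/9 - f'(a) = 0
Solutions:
 f(a) = C1 + 2*a^2/9


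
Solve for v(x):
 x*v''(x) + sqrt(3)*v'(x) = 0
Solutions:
 v(x) = C1 + C2*x^(1 - sqrt(3))


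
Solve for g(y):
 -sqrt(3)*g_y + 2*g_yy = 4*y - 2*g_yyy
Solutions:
 g(y) = C1 + C2*exp(y*(-1 + sqrt(1 + 2*sqrt(3)))/2) + C3*exp(-y*(1 + sqrt(1 + 2*sqrt(3)))/2) - 2*sqrt(3)*y^2/3 - 8*y/3


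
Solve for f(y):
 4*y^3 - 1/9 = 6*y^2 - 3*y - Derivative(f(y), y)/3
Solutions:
 f(y) = C1 - 3*y^4 + 6*y^3 - 9*y^2/2 + y/3


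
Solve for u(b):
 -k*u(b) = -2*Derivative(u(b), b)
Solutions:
 u(b) = C1*exp(b*k/2)


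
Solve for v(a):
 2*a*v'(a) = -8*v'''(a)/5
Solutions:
 v(a) = C1 + Integral(C2*airyai(-10^(1/3)*a/2) + C3*airybi(-10^(1/3)*a/2), a)


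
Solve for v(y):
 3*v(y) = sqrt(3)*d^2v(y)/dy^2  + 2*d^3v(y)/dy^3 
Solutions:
 v(y) = C1*exp(-y*(3^(2/3)/(-sqrt(3) + sqrt(-3 + (54 - sqrt(3))^2) + 54)^(1/3) + 2*sqrt(3) + 3^(1/3)*(-sqrt(3) + sqrt(-3 + (54 - sqrt(3))^2) + 54)^(1/3))/12)*sin(3^(1/6)*y*(-3^(2/3)*(-sqrt(3) + sqrt(-3 + (54 - sqrt(3))^2) + 54)^(1/3) + 3/(-sqrt(3) + sqrt(-3 + (54 - sqrt(3))^2) + 54)^(1/3))/12) + C2*exp(-y*(3^(2/3)/(-sqrt(3) + sqrt(-3 + (54 - sqrt(3))^2) + 54)^(1/3) + 2*sqrt(3) + 3^(1/3)*(-sqrt(3) + sqrt(-3 + (54 - sqrt(3))^2) + 54)^(1/3))/12)*cos(3^(1/6)*y*(-3^(2/3)*(-sqrt(3) + sqrt(-3 + (54 - sqrt(3))^2) + 54)^(1/3) + 3/(-sqrt(3) + sqrt(-3 + (54 - sqrt(3))^2) + 54)^(1/3))/12) + C3*exp(y*(-sqrt(3) + 3^(2/3)/(-sqrt(3) + sqrt(-3 + (54 - sqrt(3))^2) + 54)^(1/3) + 3^(1/3)*(-sqrt(3) + sqrt(-3 + (54 - sqrt(3))^2) + 54)^(1/3))/6)


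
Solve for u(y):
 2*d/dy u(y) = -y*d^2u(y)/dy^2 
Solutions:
 u(y) = C1 + C2/y


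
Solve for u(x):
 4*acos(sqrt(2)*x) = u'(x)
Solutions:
 u(x) = C1 + 4*x*acos(sqrt(2)*x) - 2*sqrt(2)*sqrt(1 - 2*x^2)


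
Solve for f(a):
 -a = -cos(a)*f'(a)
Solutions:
 f(a) = C1 + Integral(a/cos(a), a)


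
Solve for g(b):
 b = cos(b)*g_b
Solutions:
 g(b) = C1 + Integral(b/cos(b), b)


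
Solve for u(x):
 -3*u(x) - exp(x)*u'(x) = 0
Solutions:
 u(x) = C1*exp(3*exp(-x))


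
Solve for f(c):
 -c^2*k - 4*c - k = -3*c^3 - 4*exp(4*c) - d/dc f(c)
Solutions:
 f(c) = C1 - 3*c^4/4 + c^3*k/3 + 2*c^2 + c*k - exp(4*c)


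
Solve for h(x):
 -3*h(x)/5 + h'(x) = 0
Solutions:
 h(x) = C1*exp(3*x/5)


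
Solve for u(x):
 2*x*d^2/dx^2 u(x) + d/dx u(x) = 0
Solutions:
 u(x) = C1 + C2*sqrt(x)


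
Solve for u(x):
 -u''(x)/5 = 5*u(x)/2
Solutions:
 u(x) = C1*sin(5*sqrt(2)*x/2) + C2*cos(5*sqrt(2)*x/2)


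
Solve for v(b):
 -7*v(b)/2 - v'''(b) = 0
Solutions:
 v(b) = C3*exp(-2^(2/3)*7^(1/3)*b/2) + (C1*sin(2^(2/3)*sqrt(3)*7^(1/3)*b/4) + C2*cos(2^(2/3)*sqrt(3)*7^(1/3)*b/4))*exp(2^(2/3)*7^(1/3)*b/4)


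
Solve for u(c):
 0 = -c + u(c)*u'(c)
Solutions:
 u(c) = -sqrt(C1 + c^2)
 u(c) = sqrt(C1 + c^2)


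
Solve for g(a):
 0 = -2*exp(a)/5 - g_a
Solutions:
 g(a) = C1 - 2*exp(a)/5


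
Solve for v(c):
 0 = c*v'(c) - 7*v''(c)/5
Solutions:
 v(c) = C1 + C2*erfi(sqrt(70)*c/14)


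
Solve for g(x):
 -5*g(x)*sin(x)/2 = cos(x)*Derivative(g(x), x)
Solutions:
 g(x) = C1*cos(x)^(5/2)


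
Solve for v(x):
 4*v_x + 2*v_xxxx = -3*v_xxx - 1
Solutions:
 v(x) = C1 + C4*exp(-2*x) - x/4 + (C2*sin(sqrt(15)*x/4) + C3*cos(sqrt(15)*x/4))*exp(x/4)


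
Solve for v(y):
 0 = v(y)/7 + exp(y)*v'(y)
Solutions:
 v(y) = C1*exp(exp(-y)/7)


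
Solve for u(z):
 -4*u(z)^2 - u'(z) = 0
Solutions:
 u(z) = 1/(C1 + 4*z)


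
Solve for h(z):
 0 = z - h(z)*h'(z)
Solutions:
 h(z) = -sqrt(C1 + z^2)
 h(z) = sqrt(C1 + z^2)


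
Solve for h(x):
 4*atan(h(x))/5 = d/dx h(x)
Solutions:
 Integral(1/atan(_y), (_y, h(x))) = C1 + 4*x/5


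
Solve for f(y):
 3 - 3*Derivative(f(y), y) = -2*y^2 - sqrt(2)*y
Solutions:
 f(y) = C1 + 2*y^3/9 + sqrt(2)*y^2/6 + y


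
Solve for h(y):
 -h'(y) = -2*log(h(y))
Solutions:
 li(h(y)) = C1 + 2*y


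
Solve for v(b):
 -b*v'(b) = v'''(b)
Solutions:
 v(b) = C1 + Integral(C2*airyai(-b) + C3*airybi(-b), b)


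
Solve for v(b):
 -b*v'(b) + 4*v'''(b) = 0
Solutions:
 v(b) = C1 + Integral(C2*airyai(2^(1/3)*b/2) + C3*airybi(2^(1/3)*b/2), b)


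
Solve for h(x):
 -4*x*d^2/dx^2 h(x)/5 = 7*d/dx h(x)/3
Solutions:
 h(x) = C1 + C2/x^(23/12)


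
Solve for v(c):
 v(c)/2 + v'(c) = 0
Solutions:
 v(c) = C1*exp(-c/2)


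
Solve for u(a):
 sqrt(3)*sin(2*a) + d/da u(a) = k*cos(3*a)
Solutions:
 u(a) = C1 + k*sin(3*a)/3 + sqrt(3)*cos(2*a)/2


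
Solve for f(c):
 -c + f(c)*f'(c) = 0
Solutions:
 f(c) = -sqrt(C1 + c^2)
 f(c) = sqrt(C1 + c^2)


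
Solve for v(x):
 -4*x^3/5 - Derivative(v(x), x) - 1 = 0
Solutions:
 v(x) = C1 - x^4/5 - x


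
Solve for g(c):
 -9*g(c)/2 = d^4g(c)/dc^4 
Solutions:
 g(c) = (C1*sin(2^(1/4)*sqrt(3)*c/2) + C2*cos(2^(1/4)*sqrt(3)*c/2))*exp(-2^(1/4)*sqrt(3)*c/2) + (C3*sin(2^(1/4)*sqrt(3)*c/2) + C4*cos(2^(1/4)*sqrt(3)*c/2))*exp(2^(1/4)*sqrt(3)*c/2)


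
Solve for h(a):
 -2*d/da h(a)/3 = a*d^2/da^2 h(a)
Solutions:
 h(a) = C1 + C2*a^(1/3)


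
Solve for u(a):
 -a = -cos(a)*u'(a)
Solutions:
 u(a) = C1 + Integral(a/cos(a), a)


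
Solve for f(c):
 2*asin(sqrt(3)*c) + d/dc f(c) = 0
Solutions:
 f(c) = C1 - 2*c*asin(sqrt(3)*c) - 2*sqrt(3)*sqrt(1 - 3*c^2)/3


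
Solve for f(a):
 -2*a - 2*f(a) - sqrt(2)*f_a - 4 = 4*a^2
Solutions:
 f(a) = C1*exp(-sqrt(2)*a) - 2*a^2 - a + 2*sqrt(2)*a - 4 + sqrt(2)/2


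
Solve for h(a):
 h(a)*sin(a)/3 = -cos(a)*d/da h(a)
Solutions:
 h(a) = C1*cos(a)^(1/3)


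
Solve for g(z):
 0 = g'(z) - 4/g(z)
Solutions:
 g(z) = -sqrt(C1 + 8*z)
 g(z) = sqrt(C1 + 8*z)


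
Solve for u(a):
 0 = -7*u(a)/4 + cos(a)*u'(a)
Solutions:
 u(a) = C1*(sin(a) + 1)^(7/8)/(sin(a) - 1)^(7/8)


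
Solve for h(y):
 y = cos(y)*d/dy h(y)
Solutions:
 h(y) = C1 + Integral(y/cos(y), y)


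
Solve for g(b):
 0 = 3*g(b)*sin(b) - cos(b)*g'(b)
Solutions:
 g(b) = C1/cos(b)^3


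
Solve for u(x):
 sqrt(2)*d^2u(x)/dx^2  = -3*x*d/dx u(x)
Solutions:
 u(x) = C1 + C2*erf(2^(1/4)*sqrt(3)*x/2)


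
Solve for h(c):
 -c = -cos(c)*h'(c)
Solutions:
 h(c) = C1 + Integral(c/cos(c), c)


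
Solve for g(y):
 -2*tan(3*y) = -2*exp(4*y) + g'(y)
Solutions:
 g(y) = C1 + exp(4*y)/2 + 2*log(cos(3*y))/3


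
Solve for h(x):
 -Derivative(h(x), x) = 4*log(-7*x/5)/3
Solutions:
 h(x) = C1 - 4*x*log(-x)/3 + 4*x*(-log(7) + 1 + log(5))/3


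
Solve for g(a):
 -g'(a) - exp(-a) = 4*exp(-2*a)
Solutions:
 g(a) = C1 + exp(-a) + 2*exp(-2*a)


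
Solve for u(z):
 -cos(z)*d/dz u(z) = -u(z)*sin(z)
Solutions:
 u(z) = C1/cos(z)


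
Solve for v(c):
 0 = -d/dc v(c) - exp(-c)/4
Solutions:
 v(c) = C1 + exp(-c)/4


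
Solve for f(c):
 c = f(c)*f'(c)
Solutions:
 f(c) = -sqrt(C1 + c^2)
 f(c) = sqrt(C1 + c^2)


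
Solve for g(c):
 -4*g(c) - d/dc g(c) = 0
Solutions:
 g(c) = C1*exp(-4*c)


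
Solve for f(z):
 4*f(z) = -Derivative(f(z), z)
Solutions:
 f(z) = C1*exp(-4*z)


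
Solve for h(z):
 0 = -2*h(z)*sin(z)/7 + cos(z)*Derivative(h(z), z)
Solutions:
 h(z) = C1/cos(z)^(2/7)


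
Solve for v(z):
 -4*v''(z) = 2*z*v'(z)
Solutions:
 v(z) = C1 + C2*erf(z/2)


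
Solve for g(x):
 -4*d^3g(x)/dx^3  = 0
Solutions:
 g(x) = C1 + C2*x + C3*x^2


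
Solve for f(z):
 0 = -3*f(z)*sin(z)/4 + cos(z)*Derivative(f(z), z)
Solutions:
 f(z) = C1/cos(z)^(3/4)


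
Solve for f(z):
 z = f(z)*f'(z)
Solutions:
 f(z) = -sqrt(C1 + z^2)
 f(z) = sqrt(C1 + z^2)


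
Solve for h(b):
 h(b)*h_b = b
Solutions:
 h(b) = -sqrt(C1 + b^2)
 h(b) = sqrt(C1 + b^2)


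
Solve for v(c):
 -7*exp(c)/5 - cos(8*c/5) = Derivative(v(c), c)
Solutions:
 v(c) = C1 - 7*exp(c)/5 - 5*sin(8*c/5)/8


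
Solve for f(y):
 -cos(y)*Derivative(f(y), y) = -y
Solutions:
 f(y) = C1 + Integral(y/cos(y), y)


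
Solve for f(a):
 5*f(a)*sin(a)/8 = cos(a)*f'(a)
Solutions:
 f(a) = C1/cos(a)^(5/8)


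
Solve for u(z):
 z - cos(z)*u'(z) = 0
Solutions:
 u(z) = C1 + Integral(z/cos(z), z)


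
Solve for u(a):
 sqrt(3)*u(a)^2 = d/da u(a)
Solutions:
 u(a) = -1/(C1 + sqrt(3)*a)


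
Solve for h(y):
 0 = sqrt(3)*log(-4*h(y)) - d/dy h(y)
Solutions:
 -sqrt(3)*Integral(1/(log(-_y) + 2*log(2)), (_y, h(y)))/3 = C1 - y


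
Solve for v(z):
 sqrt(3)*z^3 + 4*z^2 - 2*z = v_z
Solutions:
 v(z) = C1 + sqrt(3)*z^4/4 + 4*z^3/3 - z^2


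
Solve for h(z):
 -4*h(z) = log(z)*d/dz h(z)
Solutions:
 h(z) = C1*exp(-4*li(z))


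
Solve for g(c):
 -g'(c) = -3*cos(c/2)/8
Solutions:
 g(c) = C1 + 3*sin(c/2)/4


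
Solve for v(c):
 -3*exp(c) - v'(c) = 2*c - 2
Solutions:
 v(c) = C1 - c^2 + 2*c - 3*exp(c)


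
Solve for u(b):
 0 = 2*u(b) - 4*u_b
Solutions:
 u(b) = C1*exp(b/2)


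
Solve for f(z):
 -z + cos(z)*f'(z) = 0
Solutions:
 f(z) = C1 + Integral(z/cos(z), z)


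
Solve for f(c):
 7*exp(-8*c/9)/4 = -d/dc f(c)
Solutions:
 f(c) = C1 + 63*exp(-8*c/9)/32


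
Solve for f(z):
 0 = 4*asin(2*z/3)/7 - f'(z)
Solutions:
 f(z) = C1 + 4*z*asin(2*z/3)/7 + 2*sqrt(9 - 4*z^2)/7


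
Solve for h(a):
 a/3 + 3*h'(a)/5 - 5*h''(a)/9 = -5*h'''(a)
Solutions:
 h(a) = C1 - 5*a^2/18 - 125*a/243 + (C2*sin(sqrt(947)*a/90) + C3*cos(sqrt(947)*a/90))*exp(a/18)


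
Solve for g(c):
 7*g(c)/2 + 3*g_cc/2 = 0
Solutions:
 g(c) = C1*sin(sqrt(21)*c/3) + C2*cos(sqrt(21)*c/3)


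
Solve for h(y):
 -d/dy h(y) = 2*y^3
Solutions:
 h(y) = C1 - y^4/2


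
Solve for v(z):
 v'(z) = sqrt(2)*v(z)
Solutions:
 v(z) = C1*exp(sqrt(2)*z)


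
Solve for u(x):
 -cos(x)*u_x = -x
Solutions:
 u(x) = C1 + Integral(x/cos(x), x)


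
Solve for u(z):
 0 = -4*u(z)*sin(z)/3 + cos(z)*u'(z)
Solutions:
 u(z) = C1/cos(z)^(4/3)


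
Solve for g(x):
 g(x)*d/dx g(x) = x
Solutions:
 g(x) = -sqrt(C1 + x^2)
 g(x) = sqrt(C1 + x^2)


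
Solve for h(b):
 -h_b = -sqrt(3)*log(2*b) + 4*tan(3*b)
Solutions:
 h(b) = C1 + sqrt(3)*b*(log(b) - 1) + sqrt(3)*b*log(2) + 4*log(cos(3*b))/3


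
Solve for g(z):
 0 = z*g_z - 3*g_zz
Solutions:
 g(z) = C1 + C2*erfi(sqrt(6)*z/6)


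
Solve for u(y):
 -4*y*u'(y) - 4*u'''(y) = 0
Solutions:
 u(y) = C1 + Integral(C2*airyai(-y) + C3*airybi(-y), y)


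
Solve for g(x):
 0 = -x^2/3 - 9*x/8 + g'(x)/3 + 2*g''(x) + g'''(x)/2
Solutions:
 g(x) = C1 + C2*exp(x*(-2 + sqrt(30)/3)) + C3*exp(-x*(sqrt(30)/3 + 2)) + x^3/3 - 69*x^2/16 + 195*x/4


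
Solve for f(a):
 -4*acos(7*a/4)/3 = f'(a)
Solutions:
 f(a) = C1 - 4*a*acos(7*a/4)/3 + 4*sqrt(16 - 49*a^2)/21


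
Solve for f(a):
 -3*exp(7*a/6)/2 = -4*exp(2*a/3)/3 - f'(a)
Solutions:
 f(a) = C1 + 9*exp(7*a/6)/7 - 2*exp(2*a/3)


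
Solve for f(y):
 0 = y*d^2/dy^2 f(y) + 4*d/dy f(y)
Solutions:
 f(y) = C1 + C2/y^3


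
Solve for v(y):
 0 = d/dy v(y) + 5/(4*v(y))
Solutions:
 v(y) = -sqrt(C1 - 10*y)/2
 v(y) = sqrt(C1 - 10*y)/2


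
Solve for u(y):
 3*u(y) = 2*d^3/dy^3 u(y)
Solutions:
 u(y) = C3*exp(2^(2/3)*3^(1/3)*y/2) + (C1*sin(2^(2/3)*3^(5/6)*y/4) + C2*cos(2^(2/3)*3^(5/6)*y/4))*exp(-2^(2/3)*3^(1/3)*y/4)


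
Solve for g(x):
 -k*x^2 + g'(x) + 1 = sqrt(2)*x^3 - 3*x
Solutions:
 g(x) = C1 + k*x^3/3 + sqrt(2)*x^4/4 - 3*x^2/2 - x


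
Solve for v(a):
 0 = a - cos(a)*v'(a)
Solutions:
 v(a) = C1 + Integral(a/cos(a), a)


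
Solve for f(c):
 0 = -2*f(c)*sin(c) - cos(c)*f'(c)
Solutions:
 f(c) = C1*cos(c)^2


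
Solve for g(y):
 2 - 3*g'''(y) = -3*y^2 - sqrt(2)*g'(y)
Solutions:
 g(y) = C1 + C2*exp(-2^(1/4)*sqrt(3)*y/3) + C3*exp(2^(1/4)*sqrt(3)*y/3) - sqrt(2)*y^3/2 - 9*y - sqrt(2)*y


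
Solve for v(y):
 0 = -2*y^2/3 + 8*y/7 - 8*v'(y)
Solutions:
 v(y) = C1 - y^3/36 + y^2/14


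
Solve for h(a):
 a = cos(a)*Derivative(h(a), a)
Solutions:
 h(a) = C1 + Integral(a/cos(a), a)


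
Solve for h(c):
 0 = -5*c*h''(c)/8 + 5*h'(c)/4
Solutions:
 h(c) = C1 + C2*c^3


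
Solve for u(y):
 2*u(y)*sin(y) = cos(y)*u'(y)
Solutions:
 u(y) = C1/cos(y)^2


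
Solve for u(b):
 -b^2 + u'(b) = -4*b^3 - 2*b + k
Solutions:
 u(b) = C1 - b^4 + b^3/3 - b^2 + b*k


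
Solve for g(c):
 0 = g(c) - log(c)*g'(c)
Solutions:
 g(c) = C1*exp(li(c))


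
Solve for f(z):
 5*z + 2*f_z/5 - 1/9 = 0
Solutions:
 f(z) = C1 - 25*z^2/4 + 5*z/18


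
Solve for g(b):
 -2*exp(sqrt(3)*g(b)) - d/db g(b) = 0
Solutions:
 g(b) = sqrt(3)*(2*log(1/(C1 + 2*b)) - log(3))/6


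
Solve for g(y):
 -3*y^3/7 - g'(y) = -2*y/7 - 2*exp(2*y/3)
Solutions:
 g(y) = C1 - 3*y^4/28 + y^2/7 + 3*exp(2*y/3)


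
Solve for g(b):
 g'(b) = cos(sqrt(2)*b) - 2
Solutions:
 g(b) = C1 - 2*b + sqrt(2)*sin(sqrt(2)*b)/2


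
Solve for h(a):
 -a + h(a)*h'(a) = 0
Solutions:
 h(a) = -sqrt(C1 + a^2)
 h(a) = sqrt(C1 + a^2)


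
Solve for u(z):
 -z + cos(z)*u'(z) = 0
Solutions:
 u(z) = C1 + Integral(z/cos(z), z)


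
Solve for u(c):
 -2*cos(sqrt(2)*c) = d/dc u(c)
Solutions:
 u(c) = C1 - sqrt(2)*sin(sqrt(2)*c)


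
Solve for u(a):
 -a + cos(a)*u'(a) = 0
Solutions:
 u(a) = C1 + Integral(a/cos(a), a)


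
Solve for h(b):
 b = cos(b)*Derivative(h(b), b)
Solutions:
 h(b) = C1 + Integral(b/cos(b), b)


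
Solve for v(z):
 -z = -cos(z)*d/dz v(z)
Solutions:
 v(z) = C1 + Integral(z/cos(z), z)


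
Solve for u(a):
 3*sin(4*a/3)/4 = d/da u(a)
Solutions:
 u(a) = C1 - 9*cos(4*a/3)/16


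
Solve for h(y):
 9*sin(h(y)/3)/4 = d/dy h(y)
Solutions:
 -9*y/4 + 3*log(cos(h(y)/3) - 1)/2 - 3*log(cos(h(y)/3) + 1)/2 = C1


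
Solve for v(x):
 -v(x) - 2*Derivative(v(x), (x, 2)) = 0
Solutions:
 v(x) = C1*sin(sqrt(2)*x/2) + C2*cos(sqrt(2)*x/2)


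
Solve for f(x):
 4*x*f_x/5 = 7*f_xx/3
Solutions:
 f(x) = C1 + C2*erfi(sqrt(210)*x/35)


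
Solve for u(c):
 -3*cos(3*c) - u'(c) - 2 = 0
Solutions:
 u(c) = C1 - 2*c - sin(3*c)


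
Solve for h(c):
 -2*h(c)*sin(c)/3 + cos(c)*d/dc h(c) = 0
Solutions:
 h(c) = C1/cos(c)^(2/3)


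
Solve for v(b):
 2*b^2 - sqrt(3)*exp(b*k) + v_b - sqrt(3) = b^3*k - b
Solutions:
 v(b) = C1 + b^4*k/4 - 2*b^3/3 - b^2/2 + sqrt(3)*b + sqrt(3)*exp(b*k)/k


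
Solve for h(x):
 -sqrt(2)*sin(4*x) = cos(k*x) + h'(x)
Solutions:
 h(x) = C1 + sqrt(2)*cos(4*x)/4 - sin(k*x)/k


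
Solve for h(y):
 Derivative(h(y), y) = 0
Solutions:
 h(y) = C1


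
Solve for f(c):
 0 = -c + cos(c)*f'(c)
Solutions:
 f(c) = C1 + Integral(c/cos(c), c)


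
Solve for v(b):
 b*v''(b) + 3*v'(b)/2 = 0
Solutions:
 v(b) = C1 + C2/sqrt(b)


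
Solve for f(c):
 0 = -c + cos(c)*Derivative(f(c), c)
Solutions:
 f(c) = C1 + Integral(c/cos(c), c)


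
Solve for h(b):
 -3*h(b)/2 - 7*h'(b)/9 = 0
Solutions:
 h(b) = C1*exp(-27*b/14)


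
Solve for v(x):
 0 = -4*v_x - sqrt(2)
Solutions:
 v(x) = C1 - sqrt(2)*x/4


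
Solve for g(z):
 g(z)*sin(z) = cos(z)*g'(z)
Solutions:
 g(z) = C1/cos(z)


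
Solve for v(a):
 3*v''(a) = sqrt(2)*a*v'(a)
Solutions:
 v(a) = C1 + C2*erfi(2^(3/4)*sqrt(3)*a/6)


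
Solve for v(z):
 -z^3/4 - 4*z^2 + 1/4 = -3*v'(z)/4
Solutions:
 v(z) = C1 + z^4/12 + 16*z^3/9 - z/3


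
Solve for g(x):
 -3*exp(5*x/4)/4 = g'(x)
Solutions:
 g(x) = C1 - 3*exp(5*x/4)/5


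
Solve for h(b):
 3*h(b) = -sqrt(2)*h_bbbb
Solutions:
 h(b) = (C1*sin(2^(3/8)*3^(1/4)*b/2) + C2*cos(2^(3/8)*3^(1/4)*b/2))*exp(-2^(3/8)*3^(1/4)*b/2) + (C3*sin(2^(3/8)*3^(1/4)*b/2) + C4*cos(2^(3/8)*3^(1/4)*b/2))*exp(2^(3/8)*3^(1/4)*b/2)


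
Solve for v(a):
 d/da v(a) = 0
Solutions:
 v(a) = C1


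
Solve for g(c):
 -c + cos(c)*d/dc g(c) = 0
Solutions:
 g(c) = C1 + Integral(c/cos(c), c)


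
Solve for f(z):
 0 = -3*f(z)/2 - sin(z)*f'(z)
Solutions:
 f(z) = C1*(cos(z) + 1)^(3/4)/(cos(z) - 1)^(3/4)


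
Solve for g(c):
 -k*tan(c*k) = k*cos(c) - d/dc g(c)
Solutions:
 g(c) = C1 + k*Piecewise((sin(c) + log(tan(c*k)^2 + 1)/(2*k), Ne(k, 0)), (sin(c), True))


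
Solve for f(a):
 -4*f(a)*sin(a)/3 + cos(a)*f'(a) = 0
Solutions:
 f(a) = C1/cos(a)^(4/3)


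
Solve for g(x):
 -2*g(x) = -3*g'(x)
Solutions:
 g(x) = C1*exp(2*x/3)


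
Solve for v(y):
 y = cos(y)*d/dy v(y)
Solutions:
 v(y) = C1 + Integral(y/cos(y), y)


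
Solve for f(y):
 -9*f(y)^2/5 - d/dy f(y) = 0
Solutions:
 f(y) = 5/(C1 + 9*y)


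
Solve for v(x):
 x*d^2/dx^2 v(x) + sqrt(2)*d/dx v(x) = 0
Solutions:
 v(x) = C1 + C2*x^(1 - sqrt(2))


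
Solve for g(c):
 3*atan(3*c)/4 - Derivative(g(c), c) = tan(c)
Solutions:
 g(c) = C1 + 3*c*atan(3*c)/4 - log(9*c^2 + 1)/8 + log(cos(c))


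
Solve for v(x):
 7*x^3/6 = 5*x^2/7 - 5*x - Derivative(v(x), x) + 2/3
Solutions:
 v(x) = C1 - 7*x^4/24 + 5*x^3/21 - 5*x^2/2 + 2*x/3


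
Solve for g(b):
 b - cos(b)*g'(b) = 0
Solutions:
 g(b) = C1 + Integral(b/cos(b), b)


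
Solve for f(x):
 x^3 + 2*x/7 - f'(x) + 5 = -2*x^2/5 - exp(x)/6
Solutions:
 f(x) = C1 + x^4/4 + 2*x^3/15 + x^2/7 + 5*x + exp(x)/6


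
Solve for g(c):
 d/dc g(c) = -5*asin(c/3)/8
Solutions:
 g(c) = C1 - 5*c*asin(c/3)/8 - 5*sqrt(9 - c^2)/8


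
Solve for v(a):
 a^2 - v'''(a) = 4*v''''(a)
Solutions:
 v(a) = C1 + C2*a + C3*a^2 + C4*exp(-a/4) + a^5/60 - a^4/3 + 16*a^3/3


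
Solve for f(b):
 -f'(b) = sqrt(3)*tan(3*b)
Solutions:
 f(b) = C1 + sqrt(3)*log(cos(3*b))/3


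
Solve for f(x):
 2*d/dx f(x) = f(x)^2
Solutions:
 f(x) = -2/(C1 + x)


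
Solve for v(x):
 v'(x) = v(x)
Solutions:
 v(x) = C1*exp(x)


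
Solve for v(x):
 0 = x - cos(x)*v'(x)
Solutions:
 v(x) = C1 + Integral(x/cos(x), x)


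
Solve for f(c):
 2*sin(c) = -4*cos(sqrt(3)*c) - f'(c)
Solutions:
 f(c) = C1 - 4*sqrt(3)*sin(sqrt(3)*c)/3 + 2*cos(c)


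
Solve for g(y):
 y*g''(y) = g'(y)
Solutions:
 g(y) = C1 + C2*y^2


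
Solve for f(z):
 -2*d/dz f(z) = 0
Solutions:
 f(z) = C1


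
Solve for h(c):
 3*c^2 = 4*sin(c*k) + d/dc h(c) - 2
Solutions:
 h(c) = C1 + c^3 + 2*c + 4*cos(c*k)/k


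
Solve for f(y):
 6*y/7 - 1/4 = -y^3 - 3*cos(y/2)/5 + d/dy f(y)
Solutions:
 f(y) = C1 + y^4/4 + 3*y^2/7 - y/4 + 6*sin(y/2)/5


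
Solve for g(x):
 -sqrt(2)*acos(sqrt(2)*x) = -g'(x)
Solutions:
 g(x) = C1 + sqrt(2)*(x*acos(sqrt(2)*x) - sqrt(2)*sqrt(1 - 2*x^2)/2)


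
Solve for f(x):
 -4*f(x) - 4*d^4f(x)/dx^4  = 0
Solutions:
 f(x) = (C1*sin(sqrt(2)*x/2) + C2*cos(sqrt(2)*x/2))*exp(-sqrt(2)*x/2) + (C3*sin(sqrt(2)*x/2) + C4*cos(sqrt(2)*x/2))*exp(sqrt(2)*x/2)


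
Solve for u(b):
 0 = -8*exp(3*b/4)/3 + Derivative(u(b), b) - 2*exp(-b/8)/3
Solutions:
 u(b) = C1 + 32*exp(3*b/4)/9 - 16*exp(-b/8)/3


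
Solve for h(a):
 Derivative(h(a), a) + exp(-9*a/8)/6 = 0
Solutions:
 h(a) = C1 + 4*exp(-9*a/8)/27


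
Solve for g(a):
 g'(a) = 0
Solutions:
 g(a) = C1


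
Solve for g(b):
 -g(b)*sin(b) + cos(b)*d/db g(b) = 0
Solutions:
 g(b) = C1/cos(b)


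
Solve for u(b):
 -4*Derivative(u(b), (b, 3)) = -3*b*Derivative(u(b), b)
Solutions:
 u(b) = C1 + Integral(C2*airyai(6^(1/3)*b/2) + C3*airybi(6^(1/3)*b/2), b)


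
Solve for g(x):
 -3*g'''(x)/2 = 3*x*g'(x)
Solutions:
 g(x) = C1 + Integral(C2*airyai(-2^(1/3)*x) + C3*airybi(-2^(1/3)*x), x)


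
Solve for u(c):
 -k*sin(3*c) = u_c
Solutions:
 u(c) = C1 + k*cos(3*c)/3


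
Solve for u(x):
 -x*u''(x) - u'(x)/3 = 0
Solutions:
 u(x) = C1 + C2*x^(2/3)


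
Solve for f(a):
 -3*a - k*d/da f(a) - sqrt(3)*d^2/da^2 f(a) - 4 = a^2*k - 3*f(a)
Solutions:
 f(a) = C1*exp(sqrt(3)*a*(-k + sqrt(k^2 + 12*sqrt(3)))/6) + C2*exp(-sqrt(3)*a*(k + sqrt(k^2 + 12*sqrt(3)))/6) + a^2*k/3 + 2*a*k^2/9 + a + 2*k^3/27 + k/3 + 2*sqrt(3)*k/9 + 4/3


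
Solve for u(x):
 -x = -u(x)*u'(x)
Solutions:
 u(x) = -sqrt(C1 + x^2)
 u(x) = sqrt(C1 + x^2)


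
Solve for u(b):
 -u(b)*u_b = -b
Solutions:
 u(b) = -sqrt(C1 + b^2)
 u(b) = sqrt(C1 + b^2)


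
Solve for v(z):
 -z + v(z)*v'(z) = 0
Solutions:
 v(z) = -sqrt(C1 + z^2)
 v(z) = sqrt(C1 + z^2)


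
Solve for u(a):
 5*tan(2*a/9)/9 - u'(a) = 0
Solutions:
 u(a) = C1 - 5*log(cos(2*a/9))/2


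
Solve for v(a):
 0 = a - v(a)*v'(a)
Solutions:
 v(a) = -sqrt(C1 + a^2)
 v(a) = sqrt(C1 + a^2)


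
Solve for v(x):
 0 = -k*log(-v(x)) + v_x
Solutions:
 -li(-v(x)) = C1 + k*x


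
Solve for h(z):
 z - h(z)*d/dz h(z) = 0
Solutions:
 h(z) = -sqrt(C1 + z^2)
 h(z) = sqrt(C1 + z^2)


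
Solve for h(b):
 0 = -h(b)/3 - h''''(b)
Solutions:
 h(b) = (C1*sin(sqrt(2)*3^(3/4)*b/6) + C2*cos(sqrt(2)*3^(3/4)*b/6))*exp(-sqrt(2)*3^(3/4)*b/6) + (C3*sin(sqrt(2)*3^(3/4)*b/6) + C4*cos(sqrt(2)*3^(3/4)*b/6))*exp(sqrt(2)*3^(3/4)*b/6)


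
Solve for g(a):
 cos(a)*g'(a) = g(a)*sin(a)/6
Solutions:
 g(a) = C1/cos(a)^(1/6)


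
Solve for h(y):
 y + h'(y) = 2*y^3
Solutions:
 h(y) = C1 + y^4/2 - y^2/2


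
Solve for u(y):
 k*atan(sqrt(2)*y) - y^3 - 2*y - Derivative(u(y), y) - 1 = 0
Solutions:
 u(y) = C1 + k*(y*atan(sqrt(2)*y) - sqrt(2)*log(2*y^2 + 1)/4) - y^4/4 - y^2 - y


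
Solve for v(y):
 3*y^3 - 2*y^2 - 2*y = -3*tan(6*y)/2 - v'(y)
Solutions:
 v(y) = C1 - 3*y^4/4 + 2*y^3/3 + y^2 + log(cos(6*y))/4


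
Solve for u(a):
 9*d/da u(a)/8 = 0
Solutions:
 u(a) = C1


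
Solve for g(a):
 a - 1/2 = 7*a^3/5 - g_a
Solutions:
 g(a) = C1 + 7*a^4/20 - a^2/2 + a/2


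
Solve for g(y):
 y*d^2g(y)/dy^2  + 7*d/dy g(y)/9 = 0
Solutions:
 g(y) = C1 + C2*y^(2/9)


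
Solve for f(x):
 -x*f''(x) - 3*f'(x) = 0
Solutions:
 f(x) = C1 + C2/x^2


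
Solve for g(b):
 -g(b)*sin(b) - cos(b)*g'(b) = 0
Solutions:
 g(b) = C1*cos(b)


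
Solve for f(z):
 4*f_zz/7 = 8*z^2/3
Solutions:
 f(z) = C1 + C2*z + 7*z^4/18


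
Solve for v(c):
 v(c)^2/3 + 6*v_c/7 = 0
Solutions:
 v(c) = 18/(C1 + 7*c)


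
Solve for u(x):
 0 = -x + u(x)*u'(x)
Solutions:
 u(x) = -sqrt(C1 + x^2)
 u(x) = sqrt(C1 + x^2)


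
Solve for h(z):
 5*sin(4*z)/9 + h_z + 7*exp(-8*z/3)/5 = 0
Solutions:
 h(z) = C1 + 5*cos(4*z)/36 + 21*exp(-8*z/3)/40


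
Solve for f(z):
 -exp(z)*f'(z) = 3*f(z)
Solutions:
 f(z) = C1*exp(3*exp(-z))


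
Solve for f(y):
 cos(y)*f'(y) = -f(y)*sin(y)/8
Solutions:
 f(y) = C1*cos(y)^(1/8)


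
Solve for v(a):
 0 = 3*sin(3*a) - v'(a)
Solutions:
 v(a) = C1 - cos(3*a)


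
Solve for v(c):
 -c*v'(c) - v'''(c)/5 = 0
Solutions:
 v(c) = C1 + Integral(C2*airyai(-5^(1/3)*c) + C3*airybi(-5^(1/3)*c), c)


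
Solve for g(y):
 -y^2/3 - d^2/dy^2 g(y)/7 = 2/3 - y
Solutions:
 g(y) = C1 + C2*y - 7*y^4/36 + 7*y^3/6 - 7*y^2/3


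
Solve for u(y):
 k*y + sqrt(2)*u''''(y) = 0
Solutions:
 u(y) = C1 + C2*y + C3*y^2 + C4*y^3 - sqrt(2)*k*y^5/240


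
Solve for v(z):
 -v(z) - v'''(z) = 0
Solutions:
 v(z) = C3*exp(-z) + (C1*sin(sqrt(3)*z/2) + C2*cos(sqrt(3)*z/2))*exp(z/2)


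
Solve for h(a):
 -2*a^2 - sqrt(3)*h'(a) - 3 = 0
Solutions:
 h(a) = C1 - 2*sqrt(3)*a^3/9 - sqrt(3)*a


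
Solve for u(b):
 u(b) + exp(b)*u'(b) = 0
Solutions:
 u(b) = C1*exp(exp(-b))


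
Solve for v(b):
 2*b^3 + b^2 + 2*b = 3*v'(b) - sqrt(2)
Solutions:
 v(b) = C1 + b^4/6 + b^3/9 + b^2/3 + sqrt(2)*b/3


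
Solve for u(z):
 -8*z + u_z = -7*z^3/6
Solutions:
 u(z) = C1 - 7*z^4/24 + 4*z^2


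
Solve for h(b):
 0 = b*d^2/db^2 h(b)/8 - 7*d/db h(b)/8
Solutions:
 h(b) = C1 + C2*b^8


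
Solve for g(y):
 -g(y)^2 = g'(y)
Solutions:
 g(y) = 1/(C1 + y)


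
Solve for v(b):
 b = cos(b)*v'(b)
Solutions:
 v(b) = C1 + Integral(b/cos(b), b)


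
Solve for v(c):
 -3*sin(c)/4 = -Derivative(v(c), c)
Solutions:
 v(c) = C1 - 3*cos(c)/4


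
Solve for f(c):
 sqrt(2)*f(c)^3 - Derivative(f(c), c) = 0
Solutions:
 f(c) = -sqrt(2)*sqrt(-1/(C1 + sqrt(2)*c))/2
 f(c) = sqrt(2)*sqrt(-1/(C1 + sqrt(2)*c))/2


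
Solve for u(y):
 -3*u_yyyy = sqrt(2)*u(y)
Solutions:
 u(y) = (C1*sin(2^(5/8)*3^(3/4)*y/6) + C2*cos(2^(5/8)*3^(3/4)*y/6))*exp(-2^(5/8)*3^(3/4)*y/6) + (C3*sin(2^(5/8)*3^(3/4)*y/6) + C4*cos(2^(5/8)*3^(3/4)*y/6))*exp(2^(5/8)*3^(3/4)*y/6)


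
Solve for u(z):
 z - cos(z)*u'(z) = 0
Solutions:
 u(z) = C1 + Integral(z/cos(z), z)


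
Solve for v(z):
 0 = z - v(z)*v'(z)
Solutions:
 v(z) = -sqrt(C1 + z^2)
 v(z) = sqrt(C1 + z^2)


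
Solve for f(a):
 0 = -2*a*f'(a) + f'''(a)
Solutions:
 f(a) = C1 + Integral(C2*airyai(2^(1/3)*a) + C3*airybi(2^(1/3)*a), a)


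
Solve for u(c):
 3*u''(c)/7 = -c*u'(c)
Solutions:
 u(c) = C1 + C2*erf(sqrt(42)*c/6)


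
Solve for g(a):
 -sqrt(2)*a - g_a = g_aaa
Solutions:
 g(a) = C1 + C2*sin(a) + C3*cos(a) - sqrt(2)*a^2/2


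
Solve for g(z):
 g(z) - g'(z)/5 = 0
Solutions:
 g(z) = C1*exp(5*z)


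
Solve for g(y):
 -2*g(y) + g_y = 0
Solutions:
 g(y) = C1*exp(2*y)


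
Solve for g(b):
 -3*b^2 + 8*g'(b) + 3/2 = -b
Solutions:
 g(b) = C1 + b^3/8 - b^2/16 - 3*b/16


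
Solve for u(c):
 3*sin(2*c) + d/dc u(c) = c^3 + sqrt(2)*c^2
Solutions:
 u(c) = C1 + c^4/4 + sqrt(2)*c^3/3 + 3*cos(2*c)/2


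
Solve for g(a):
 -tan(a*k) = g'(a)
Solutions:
 g(a) = C1 - Piecewise((-log(cos(a*k))/k, Ne(k, 0)), (0, True))


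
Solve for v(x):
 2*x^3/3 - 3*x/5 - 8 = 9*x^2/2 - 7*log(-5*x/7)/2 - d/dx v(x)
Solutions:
 v(x) = C1 - x^4/6 + 3*x^3/2 + 3*x^2/10 - 7*x*log(-x)/2 + x*(-4*log(5) + log(35)/2 + 3*log(7) + 23/2)


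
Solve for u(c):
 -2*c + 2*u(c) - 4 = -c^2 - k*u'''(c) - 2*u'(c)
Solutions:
 u(c) = C1*exp(c*(3^(1/3)*(sqrt(3)*sqrt((27 + 8/k)/k^2) + 9/k)^(1/3)/6 - 3^(5/6)*I*(sqrt(3)*sqrt((27 + 8/k)/k^2) + 9/k)^(1/3)/6 + 4/(k*(-3^(1/3) + 3^(5/6)*I)*(sqrt(3)*sqrt((27 + 8/k)/k^2) + 9/k)^(1/3)))) + C2*exp(c*(3^(1/3)*(sqrt(3)*sqrt((27 + 8/k)/k^2) + 9/k)^(1/3)/6 + 3^(5/6)*I*(sqrt(3)*sqrt((27 + 8/k)/k^2) + 9/k)^(1/3)/6 - 4/(k*(3^(1/3) + 3^(5/6)*I)*(sqrt(3)*sqrt((27 + 8/k)/k^2) + 9/k)^(1/3)))) + C3*exp(3^(1/3)*c*(-(sqrt(3)*sqrt((27 + 8/k)/k^2) + 9/k)^(1/3) + 2*3^(1/3)/(k*(sqrt(3)*sqrt((27 + 8/k)/k^2) + 9/k)^(1/3)))/3) - c^2/2 + 2*c
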